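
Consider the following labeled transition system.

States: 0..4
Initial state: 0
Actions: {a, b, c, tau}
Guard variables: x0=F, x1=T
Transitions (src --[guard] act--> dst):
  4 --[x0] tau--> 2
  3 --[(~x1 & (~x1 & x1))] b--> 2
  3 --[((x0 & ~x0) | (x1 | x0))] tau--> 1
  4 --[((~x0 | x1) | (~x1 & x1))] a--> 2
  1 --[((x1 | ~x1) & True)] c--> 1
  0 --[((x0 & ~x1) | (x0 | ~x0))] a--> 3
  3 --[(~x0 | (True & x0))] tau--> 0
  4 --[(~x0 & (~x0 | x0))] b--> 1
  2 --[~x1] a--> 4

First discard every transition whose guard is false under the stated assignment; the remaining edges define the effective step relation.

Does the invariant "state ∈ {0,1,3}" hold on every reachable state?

Answer: INVARIANT HOLDS

Trace:
Safe = {0,1,3}
Reach set: {0,1,3}
  0: ✓
  1: ✓
  3: ✓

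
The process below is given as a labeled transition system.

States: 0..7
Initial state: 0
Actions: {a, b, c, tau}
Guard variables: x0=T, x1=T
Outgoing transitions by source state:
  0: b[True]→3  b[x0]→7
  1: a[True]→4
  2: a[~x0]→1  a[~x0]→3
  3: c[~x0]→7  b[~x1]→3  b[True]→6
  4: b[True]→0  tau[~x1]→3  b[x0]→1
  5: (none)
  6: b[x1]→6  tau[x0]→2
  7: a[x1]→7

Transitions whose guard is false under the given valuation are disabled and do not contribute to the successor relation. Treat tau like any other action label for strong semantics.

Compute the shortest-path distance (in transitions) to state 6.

Answer: 2

Working:
Layered search for 6:
  L0 = {0}
  L1 = {3,7}
  L2 = {6}
depth(6)=2, e.g. b·b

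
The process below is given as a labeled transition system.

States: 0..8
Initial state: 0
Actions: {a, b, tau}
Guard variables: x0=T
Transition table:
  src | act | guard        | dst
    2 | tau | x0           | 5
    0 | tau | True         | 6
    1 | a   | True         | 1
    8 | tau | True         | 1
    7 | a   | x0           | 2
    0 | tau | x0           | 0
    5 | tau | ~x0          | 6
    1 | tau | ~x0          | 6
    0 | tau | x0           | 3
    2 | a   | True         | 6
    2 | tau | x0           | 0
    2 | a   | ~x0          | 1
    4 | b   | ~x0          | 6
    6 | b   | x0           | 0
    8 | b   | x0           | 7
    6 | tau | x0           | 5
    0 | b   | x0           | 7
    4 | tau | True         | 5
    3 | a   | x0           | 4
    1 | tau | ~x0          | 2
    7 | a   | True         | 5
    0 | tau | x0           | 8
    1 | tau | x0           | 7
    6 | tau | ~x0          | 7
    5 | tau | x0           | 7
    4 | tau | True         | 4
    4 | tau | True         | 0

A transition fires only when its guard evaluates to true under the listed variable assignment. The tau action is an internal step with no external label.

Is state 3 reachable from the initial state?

Answer: REACHABLE

Analysis:
After dropping false guards: 21 live edges.
L0 = {0}
L1 = {3,6,7,8}  total {0,3,6,7,8}
L2 = {1,2,4,5}  total {0,1,2,3,4,5,6,7,8}
R = {0,1,2,3,4,5,6,7,8}
trace reaching 3: tau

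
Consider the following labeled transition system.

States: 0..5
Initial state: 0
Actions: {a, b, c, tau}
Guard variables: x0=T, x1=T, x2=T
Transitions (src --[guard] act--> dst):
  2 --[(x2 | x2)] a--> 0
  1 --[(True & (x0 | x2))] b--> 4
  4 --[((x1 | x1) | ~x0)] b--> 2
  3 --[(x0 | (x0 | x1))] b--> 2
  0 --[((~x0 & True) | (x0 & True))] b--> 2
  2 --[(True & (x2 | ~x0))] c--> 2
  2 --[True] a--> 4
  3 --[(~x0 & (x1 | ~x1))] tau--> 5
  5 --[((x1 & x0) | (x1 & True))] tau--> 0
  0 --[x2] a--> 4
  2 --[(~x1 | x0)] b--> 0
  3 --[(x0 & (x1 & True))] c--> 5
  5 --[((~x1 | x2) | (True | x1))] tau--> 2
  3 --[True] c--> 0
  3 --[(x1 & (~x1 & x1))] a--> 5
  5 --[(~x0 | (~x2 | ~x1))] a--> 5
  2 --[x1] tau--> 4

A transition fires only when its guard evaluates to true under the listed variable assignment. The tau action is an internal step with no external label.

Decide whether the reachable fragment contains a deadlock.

Answer: DEADLOCK-FREE

Working:
R = {0,2,4}
  0: a→4  b→2  [2 out]
  2: a→0  a→4  b→0  c→2  tau→4  [5 out]
  4: b→2  [1 out]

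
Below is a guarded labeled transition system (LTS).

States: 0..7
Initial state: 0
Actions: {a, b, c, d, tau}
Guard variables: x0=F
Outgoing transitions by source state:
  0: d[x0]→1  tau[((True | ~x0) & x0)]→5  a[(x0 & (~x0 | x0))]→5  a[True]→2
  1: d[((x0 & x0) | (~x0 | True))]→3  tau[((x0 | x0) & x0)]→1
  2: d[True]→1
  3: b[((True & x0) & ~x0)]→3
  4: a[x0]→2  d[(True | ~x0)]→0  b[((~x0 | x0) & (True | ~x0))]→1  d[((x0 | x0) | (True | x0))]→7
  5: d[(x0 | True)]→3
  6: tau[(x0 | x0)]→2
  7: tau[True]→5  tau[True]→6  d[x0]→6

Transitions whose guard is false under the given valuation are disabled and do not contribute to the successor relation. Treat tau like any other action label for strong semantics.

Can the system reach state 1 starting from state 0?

Answer: REACHABLE

Trace:
9 transition(s) survive guard evaluation.
L0 = {0}
L1 = {2}  now seen {0,2}
L2 = {1}  now seen {0,1,2}
L3 = {3}  now seen {0,1,2,3}
R = {0,1,2,3}
Path to 1: a·d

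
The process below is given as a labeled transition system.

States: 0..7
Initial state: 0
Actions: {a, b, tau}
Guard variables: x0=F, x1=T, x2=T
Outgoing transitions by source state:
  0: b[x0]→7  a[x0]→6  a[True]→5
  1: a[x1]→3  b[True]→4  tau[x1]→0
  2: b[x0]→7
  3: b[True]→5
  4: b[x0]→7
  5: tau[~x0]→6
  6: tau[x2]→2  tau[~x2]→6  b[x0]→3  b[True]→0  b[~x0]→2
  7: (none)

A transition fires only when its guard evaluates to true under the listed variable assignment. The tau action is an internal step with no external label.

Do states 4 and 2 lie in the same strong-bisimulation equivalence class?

Refine partition for ~:
  round 0: {{0,1,2,3,4,5,6,7}}
  round 1: {{0},{1},{2,4,7},{3},{5},{6}}
stable after 2 split(s): 6 block(s)
4∈{2,4,7}, 2∈{2,4,7}

Answer: BISIMILAR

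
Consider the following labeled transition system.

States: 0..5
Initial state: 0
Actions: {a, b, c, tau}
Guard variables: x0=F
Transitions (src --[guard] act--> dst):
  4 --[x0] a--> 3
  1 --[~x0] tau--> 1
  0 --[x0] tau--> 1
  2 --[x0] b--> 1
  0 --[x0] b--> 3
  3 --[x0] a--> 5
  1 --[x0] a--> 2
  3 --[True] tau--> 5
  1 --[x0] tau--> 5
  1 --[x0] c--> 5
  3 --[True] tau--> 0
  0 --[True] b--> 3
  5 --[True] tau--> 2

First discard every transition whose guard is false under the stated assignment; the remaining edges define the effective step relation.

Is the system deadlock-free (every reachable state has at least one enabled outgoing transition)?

Answer: DEADLOCK at state 2

Working:
Reachable = {0,2,3,5}
  0: b→3  [1 exit(s)]
  2: ∅  [deadlock]
  3: tau→0  tau→5  [2 exit(s)]
  5: tau→2  [1 exit(s)]
Path to 2: b·tau·tau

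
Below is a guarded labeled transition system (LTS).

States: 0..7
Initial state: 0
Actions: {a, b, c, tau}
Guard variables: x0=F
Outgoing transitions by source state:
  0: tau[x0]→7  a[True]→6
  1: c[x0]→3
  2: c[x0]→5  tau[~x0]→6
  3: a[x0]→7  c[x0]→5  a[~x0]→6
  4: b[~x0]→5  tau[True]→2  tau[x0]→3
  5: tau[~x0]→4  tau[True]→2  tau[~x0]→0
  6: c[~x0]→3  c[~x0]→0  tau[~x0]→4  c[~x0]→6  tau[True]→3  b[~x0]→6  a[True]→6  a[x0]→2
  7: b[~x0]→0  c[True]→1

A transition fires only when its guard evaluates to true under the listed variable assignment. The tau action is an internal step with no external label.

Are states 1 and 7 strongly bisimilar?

Bisimulation quotient by refinement:
  round 0: {{0,1,2,3,4,5,6,7}}
  round 1: {{0,3},{1},{2,5},{4},{6},{7}}
  round 2: {{0,3},{1},{2},{4},{5},{6},{7}}
7 equivalence class(es) (converged in 3)
class of 1: {1}; class of 7: {7}

Answer: NOT BISIMILAR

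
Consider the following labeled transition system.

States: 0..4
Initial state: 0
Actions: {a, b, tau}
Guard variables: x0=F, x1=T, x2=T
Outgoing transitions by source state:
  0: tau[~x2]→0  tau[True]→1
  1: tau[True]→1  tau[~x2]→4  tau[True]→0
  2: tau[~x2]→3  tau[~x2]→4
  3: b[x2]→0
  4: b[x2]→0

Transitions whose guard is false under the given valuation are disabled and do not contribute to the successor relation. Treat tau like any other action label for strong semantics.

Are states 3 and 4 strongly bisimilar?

Bisimulation quotient by refinement:
  P[0] = {{0,1,2,3,4}}
  P[1] = {{0,1},{2},{3,4}}
Fixed point at round 2; 3 class(es).
3∈{3,4}, 4∈{3,4}

Answer: BISIMILAR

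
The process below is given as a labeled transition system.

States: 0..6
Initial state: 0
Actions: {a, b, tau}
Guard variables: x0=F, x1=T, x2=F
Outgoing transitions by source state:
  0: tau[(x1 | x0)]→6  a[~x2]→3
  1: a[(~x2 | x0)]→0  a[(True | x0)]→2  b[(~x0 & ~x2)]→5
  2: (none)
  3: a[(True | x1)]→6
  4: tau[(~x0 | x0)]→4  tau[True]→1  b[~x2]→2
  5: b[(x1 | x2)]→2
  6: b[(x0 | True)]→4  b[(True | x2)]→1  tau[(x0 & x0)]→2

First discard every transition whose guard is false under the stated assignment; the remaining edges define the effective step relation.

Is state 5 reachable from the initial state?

Answer: REACHABLE

Trace:
12 transition(s) survive guard evaluation.
L0 = {0}
L1 = {3,6}  now seen {0,3,6}
L2 = {1,4}  now seen {0,1,3,4,6}
L3 = {2,5}  now seen {0,1,2,3,4,5,6}
Reach set: {0,1,2,3,4,5,6}
Path to 5: tau·b·b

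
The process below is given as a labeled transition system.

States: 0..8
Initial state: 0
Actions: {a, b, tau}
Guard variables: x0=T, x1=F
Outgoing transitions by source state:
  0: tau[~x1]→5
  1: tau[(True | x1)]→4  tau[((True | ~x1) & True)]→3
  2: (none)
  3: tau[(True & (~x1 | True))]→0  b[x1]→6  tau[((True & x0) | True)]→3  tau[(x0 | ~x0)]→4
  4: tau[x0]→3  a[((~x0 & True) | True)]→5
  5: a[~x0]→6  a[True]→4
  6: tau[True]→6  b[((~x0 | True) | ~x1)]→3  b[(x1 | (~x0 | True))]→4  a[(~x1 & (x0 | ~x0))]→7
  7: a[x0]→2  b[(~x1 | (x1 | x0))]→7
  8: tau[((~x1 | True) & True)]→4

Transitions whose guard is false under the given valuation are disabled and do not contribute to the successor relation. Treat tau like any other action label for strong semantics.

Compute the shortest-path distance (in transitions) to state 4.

Layered search for 4:
  depth 0: {0}
  depth 1: {5}
  depth 2: {4}
depth(4)=2, e.g. tau·a

Answer: 2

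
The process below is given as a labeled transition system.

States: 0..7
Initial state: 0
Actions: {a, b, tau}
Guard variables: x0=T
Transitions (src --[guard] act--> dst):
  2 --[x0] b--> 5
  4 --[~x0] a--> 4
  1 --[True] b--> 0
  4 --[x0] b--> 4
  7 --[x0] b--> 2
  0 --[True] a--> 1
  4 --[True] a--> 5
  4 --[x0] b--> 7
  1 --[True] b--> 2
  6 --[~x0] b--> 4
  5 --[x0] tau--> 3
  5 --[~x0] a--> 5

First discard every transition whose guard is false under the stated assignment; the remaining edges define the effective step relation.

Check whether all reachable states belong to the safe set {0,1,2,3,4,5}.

Answer: INVARIANT HOLDS

Analysis:
Safe = {0,1,2,3,4,5}
Reachable = {0,1,2,3,5}
  0: ✓
  1: ✓
  2: ✓
  3: ✓
  5: ✓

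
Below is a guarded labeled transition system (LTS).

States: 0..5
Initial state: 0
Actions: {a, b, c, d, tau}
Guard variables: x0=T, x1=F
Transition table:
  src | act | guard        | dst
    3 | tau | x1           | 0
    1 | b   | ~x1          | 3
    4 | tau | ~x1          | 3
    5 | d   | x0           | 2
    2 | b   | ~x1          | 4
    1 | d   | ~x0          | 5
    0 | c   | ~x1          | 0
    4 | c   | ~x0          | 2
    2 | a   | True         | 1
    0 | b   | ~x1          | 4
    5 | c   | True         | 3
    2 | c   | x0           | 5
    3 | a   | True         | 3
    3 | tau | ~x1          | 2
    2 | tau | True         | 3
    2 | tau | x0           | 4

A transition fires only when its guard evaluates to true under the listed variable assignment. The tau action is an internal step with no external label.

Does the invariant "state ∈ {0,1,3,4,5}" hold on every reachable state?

Answer: INVARIANT VIOLATED at state 2

Trace:
Safe = {0,1,3,4,5}
Reachable = {0,1,2,3,4,5}
  0: safe
  1: safe
  2: VIOLATES
  3: safe
  4: safe
  5: safe
witness against invariant: b·tau·tau → 2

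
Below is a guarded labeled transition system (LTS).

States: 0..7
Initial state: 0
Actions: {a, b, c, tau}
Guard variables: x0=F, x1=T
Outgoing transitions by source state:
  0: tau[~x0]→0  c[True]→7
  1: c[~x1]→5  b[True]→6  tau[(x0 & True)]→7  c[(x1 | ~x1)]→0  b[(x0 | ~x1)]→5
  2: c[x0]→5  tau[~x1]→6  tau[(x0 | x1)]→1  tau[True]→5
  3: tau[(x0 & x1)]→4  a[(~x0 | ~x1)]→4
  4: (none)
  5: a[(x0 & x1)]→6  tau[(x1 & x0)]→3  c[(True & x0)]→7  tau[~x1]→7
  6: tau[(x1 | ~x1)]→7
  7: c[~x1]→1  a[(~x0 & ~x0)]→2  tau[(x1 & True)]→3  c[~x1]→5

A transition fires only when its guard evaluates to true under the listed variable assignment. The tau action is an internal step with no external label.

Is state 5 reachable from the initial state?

Guard filter leaves 10 enabled edge(s).
L0 = {0}
L1 = {7}  total {0,7}
L2 = {2,3}  total {0,2,3,7}
L3 = {1,4,5}  total {0,1,2,3,4,5,7}
L4 = {6}  total {0,1,2,3,4,5,6,7}
Reach set: {0,1,2,3,4,5,6,7}
witness 5: c·a·tau

Answer: REACHABLE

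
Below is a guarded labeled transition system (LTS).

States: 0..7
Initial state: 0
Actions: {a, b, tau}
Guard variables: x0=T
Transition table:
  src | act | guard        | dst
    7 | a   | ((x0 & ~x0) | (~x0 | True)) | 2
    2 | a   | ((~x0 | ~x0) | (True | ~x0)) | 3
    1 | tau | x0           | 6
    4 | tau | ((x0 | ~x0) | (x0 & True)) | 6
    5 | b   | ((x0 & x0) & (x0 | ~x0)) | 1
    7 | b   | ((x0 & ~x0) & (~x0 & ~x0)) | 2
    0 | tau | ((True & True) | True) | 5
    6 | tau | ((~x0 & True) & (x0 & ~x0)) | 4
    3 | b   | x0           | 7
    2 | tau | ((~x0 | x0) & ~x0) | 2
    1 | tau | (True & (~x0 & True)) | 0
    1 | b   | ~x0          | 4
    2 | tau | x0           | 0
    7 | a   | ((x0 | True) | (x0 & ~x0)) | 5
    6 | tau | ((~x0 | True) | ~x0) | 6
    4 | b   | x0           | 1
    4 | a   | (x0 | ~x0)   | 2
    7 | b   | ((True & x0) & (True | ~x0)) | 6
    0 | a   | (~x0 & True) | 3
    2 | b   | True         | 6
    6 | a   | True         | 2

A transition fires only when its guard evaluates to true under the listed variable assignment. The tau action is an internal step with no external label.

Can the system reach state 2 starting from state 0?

Guard filter leaves 15 enabled edge(s).
depth 0: {0}
depth 1: {5}  cumulative {0,5}
depth 2: {1}  cumulative {0,1,5}
depth 3: {6}  cumulative {0,1,5,6}
depth 4: {2}  cumulative {0,1,2,5,6}
depth 5: {3}  cumulative {0,1,2,3,5,6}
depth 6: {7}  cumulative {0,1,2,3,5,6,7}
Reach set: {0,1,2,3,5,6,7}
trace reaching 2: tau·b·tau·a

Answer: REACHABLE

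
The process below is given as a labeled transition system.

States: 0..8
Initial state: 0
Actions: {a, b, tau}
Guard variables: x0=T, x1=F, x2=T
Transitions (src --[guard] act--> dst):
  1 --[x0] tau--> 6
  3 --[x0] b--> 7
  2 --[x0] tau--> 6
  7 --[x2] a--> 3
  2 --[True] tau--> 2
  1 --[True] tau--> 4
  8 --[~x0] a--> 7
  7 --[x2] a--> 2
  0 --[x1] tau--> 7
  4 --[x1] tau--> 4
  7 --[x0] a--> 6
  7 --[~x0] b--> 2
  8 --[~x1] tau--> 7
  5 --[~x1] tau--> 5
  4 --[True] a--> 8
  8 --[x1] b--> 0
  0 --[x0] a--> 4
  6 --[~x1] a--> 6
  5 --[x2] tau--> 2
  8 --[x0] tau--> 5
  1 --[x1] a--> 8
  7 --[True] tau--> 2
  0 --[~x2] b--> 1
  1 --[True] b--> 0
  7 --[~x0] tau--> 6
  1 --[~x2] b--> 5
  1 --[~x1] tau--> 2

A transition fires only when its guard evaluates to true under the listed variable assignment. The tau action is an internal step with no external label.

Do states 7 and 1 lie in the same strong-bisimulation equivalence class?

Compute ~ classes (split until stable):
  π0 = {{0,1,2,3,4,5,6,7,8}}
  π1 = {{0,4,6},{1},{2,5,8},{3},{7}}
  π2 = {{0,6},{1},{2},{3},{4},{5},{7},{8}}
  π3 = {{0},{1},{2},{3},{4},{5},{6},{7},{8}}
9 equivalence class(es) (converged in 4)
class of 7: {7}; class of 1: {1}

Answer: NOT BISIMILAR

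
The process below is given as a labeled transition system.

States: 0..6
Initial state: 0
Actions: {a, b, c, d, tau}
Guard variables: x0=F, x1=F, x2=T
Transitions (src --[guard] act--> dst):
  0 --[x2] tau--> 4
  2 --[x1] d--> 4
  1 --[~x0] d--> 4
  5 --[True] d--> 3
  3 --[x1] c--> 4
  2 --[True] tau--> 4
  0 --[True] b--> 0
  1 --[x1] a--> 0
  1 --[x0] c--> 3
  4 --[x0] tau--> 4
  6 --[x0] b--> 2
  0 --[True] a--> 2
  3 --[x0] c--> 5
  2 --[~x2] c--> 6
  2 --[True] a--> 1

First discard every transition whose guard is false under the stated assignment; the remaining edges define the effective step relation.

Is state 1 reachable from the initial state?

After dropping false guards: 7 live edges.
Layer 0: {0}
Layer 1: {2,4}  total {0,2,4}
Layer 2: {1}  total {0,1,2,4}
Reachable = {0,1,2,4}
witness 1: a·a

Answer: REACHABLE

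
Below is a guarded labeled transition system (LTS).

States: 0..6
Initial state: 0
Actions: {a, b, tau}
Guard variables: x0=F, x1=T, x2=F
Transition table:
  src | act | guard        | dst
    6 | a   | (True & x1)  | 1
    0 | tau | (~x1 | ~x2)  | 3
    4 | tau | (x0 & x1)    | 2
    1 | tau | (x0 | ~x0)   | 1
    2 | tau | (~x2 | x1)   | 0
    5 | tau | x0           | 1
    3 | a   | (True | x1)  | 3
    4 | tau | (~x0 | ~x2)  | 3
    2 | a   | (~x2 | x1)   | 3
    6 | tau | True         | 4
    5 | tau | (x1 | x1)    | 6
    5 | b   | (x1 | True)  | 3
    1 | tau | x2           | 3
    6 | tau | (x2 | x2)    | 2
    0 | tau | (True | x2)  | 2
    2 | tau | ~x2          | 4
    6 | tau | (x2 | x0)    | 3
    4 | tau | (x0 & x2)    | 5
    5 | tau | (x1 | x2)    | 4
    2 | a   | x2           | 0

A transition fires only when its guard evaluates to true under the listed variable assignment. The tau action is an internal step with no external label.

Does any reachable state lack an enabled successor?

Answer: DEADLOCK-FREE

Analysis:
R = {0,2,3,4}
  0: tau→2  tau→3  [2 out]
  2: a→3  tau→0  tau→4  [3 out]
  3: a→3  [1 out]
  4: tau→3  [1 out]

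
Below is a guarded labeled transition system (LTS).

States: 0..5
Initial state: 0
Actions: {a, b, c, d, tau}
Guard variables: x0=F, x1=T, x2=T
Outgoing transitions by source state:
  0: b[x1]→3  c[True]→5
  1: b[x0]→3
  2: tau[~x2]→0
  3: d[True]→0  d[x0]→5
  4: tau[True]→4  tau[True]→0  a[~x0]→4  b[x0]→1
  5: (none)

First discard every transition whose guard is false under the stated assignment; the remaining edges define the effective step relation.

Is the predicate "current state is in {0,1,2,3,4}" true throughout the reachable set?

Answer: INVARIANT VIOLATED at state 5

Trace:
Safe = {0,1,2,3,4}
Reachable = {0,3,5}
  0: ✓
  3: ✓
  5: VIOLATES
reach 5 via c — violates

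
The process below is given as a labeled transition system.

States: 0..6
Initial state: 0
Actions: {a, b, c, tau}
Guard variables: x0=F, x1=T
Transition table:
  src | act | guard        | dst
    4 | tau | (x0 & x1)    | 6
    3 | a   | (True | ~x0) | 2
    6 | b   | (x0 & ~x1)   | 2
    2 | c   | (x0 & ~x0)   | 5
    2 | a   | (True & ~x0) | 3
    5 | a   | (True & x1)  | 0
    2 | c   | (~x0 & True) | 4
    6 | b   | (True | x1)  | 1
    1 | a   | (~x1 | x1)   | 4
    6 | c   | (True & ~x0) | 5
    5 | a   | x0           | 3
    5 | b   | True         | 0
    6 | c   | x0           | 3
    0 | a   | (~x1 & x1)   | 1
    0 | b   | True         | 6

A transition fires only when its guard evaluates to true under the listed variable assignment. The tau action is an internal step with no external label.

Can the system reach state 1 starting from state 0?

After dropping false guards: 9 live edges.
depth 0: {0}
depth 1: {6}  now seen {0,6}
depth 2: {1,5}  now seen {0,1,5,6}
depth 3: {4}  now seen {0,1,4,5,6}
R = {0,1,4,5,6}
Path to 1: b·b

Answer: REACHABLE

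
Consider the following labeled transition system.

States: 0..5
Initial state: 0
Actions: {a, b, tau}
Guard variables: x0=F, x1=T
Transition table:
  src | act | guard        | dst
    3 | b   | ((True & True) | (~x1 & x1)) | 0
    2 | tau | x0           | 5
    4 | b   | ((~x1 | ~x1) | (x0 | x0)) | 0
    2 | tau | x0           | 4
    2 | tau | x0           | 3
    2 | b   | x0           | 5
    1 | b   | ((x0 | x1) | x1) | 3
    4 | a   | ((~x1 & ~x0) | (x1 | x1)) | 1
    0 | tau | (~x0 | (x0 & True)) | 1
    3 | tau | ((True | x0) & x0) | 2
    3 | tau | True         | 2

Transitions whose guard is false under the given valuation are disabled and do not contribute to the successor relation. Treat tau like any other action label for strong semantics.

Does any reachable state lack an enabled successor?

Answer: DEADLOCK at state 2

Analysis:
Reachable = {0,1,2,3}
  0: tau→1  [1 out]
  1: b→3  [1 out]
  2: ∅  [no exit]
  3: b→0  tau→2  [2 out]
Path to 2: tau·b·tau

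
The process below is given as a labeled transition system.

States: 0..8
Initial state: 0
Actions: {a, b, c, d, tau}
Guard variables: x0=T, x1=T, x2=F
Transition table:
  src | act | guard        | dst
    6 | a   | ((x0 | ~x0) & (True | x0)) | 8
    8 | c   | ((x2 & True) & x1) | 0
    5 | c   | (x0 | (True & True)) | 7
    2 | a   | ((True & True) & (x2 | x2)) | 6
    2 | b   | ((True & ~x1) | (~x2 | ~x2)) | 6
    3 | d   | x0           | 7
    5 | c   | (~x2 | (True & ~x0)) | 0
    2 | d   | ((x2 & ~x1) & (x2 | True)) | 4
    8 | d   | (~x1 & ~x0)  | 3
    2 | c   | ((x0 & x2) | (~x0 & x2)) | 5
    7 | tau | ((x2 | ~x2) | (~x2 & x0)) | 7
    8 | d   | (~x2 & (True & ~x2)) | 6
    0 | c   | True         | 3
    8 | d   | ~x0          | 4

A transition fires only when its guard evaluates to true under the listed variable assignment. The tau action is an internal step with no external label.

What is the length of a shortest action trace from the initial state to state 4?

Layered search for 4:
  depth 0: {0}
  depth 1: {3}
  depth 2: {7}
4 never appears.

Answer: UNREACHABLE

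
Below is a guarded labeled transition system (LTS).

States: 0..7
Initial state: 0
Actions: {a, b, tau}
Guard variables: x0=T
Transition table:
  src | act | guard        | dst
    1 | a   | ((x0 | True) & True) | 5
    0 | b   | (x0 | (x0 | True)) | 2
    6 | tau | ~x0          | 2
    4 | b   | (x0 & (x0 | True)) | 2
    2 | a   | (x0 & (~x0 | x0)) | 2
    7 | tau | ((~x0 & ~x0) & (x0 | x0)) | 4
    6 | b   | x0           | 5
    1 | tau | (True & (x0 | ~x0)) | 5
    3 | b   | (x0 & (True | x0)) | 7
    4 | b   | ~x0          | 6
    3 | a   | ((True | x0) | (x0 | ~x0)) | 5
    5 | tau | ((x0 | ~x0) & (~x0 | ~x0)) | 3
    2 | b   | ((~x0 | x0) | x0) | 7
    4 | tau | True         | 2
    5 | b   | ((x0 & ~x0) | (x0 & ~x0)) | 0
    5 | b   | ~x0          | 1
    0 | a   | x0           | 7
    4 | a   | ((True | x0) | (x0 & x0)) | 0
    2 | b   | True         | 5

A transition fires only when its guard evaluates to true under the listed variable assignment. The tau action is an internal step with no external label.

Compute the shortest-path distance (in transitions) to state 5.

Answer: 2

Working:
Breadth-first toward 5:
  Layer 0: {0}
  Layer 1: {2,7}
  Layer 2: {5}
5 enters at depth 2; path b·b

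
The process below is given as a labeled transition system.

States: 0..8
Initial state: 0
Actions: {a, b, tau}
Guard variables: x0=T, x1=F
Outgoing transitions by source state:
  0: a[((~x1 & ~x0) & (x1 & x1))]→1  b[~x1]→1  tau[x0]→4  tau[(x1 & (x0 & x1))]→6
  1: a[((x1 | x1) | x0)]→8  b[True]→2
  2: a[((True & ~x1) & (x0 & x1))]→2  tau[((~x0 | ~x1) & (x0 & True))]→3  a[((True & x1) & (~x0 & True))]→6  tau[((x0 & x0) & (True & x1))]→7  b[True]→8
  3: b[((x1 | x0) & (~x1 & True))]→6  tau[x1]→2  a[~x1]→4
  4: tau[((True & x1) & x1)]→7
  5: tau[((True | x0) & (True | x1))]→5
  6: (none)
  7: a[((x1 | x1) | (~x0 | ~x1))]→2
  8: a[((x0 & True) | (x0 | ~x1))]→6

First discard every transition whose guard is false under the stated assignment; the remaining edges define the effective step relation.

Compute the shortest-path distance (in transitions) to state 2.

Answer: 2

Trace:
BFS to 2:
  depth 0: {0}
  depth 1: {1,4}
  depth 2: {2,8}
2 enters at depth 2; path b·b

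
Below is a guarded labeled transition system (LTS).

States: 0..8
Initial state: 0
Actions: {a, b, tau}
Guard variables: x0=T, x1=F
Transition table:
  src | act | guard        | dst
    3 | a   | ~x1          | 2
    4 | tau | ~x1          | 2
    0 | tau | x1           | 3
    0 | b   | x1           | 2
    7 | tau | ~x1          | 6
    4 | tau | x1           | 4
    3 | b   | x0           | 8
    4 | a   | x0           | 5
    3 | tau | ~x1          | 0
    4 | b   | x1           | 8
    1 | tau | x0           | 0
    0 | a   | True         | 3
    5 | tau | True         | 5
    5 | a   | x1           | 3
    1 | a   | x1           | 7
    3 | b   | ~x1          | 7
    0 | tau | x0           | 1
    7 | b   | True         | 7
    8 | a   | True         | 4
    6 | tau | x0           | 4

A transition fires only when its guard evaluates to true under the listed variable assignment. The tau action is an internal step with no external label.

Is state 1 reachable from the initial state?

Guard filter leaves 14 enabled edge(s).
L0 = {0}
L1 = {1,3}  cumulative {0,1,3}
L2 = {2,7,8}  cumulative {0,1,2,3,7,8}
L3 = {4,6}  cumulative {0,1,2,3,4,6,7,8}
L4 = {5}  cumulative {0,1,2,3,4,5,6,7,8}
Reach set: {0,1,2,3,4,5,6,7,8}
trace reaching 1: tau

Answer: REACHABLE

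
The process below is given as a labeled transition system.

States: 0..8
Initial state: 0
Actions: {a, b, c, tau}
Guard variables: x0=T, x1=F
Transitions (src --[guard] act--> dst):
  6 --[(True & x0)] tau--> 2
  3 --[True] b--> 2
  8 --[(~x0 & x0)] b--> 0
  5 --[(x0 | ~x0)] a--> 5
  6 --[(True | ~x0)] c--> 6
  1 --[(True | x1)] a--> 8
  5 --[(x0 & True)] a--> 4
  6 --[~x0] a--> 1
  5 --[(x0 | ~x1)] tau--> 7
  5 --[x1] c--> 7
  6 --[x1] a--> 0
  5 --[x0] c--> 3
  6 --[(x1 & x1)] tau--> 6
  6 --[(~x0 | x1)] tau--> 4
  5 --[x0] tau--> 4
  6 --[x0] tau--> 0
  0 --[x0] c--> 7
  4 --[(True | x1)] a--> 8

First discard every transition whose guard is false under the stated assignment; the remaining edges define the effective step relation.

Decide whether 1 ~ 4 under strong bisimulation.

Answer: BISIMILAR

Working:
Refine partition for ~:
  π0 = {{0,1,2,3,4,5,6,7,8}}
  π1 = {{0},{1,4},{2,7,8},{3},{5},{6}}
stable after 2 split(s): 6 block(s)
class of 1: {1,4}; class of 4: {1,4}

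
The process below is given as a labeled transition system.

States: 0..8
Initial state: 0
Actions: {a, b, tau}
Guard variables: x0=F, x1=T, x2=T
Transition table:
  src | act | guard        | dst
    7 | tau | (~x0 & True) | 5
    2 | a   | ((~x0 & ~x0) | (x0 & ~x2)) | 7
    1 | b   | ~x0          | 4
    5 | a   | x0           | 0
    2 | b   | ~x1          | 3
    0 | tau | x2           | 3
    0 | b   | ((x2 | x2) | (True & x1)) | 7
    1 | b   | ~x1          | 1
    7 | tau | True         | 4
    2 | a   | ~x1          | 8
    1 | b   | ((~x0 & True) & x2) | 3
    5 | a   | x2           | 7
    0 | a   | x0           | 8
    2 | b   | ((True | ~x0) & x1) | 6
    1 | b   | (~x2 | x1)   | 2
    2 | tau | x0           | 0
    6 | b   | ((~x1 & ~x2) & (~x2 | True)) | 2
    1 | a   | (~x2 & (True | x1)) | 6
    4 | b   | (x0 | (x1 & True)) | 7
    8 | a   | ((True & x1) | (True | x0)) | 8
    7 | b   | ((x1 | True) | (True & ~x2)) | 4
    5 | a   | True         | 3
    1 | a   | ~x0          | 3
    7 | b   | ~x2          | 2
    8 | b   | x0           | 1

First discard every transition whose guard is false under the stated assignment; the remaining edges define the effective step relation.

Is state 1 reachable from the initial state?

Answer: UNREACHABLE

Working:
After dropping false guards: 15 live edges.
depth 0: {0}
depth 1: {3,7}  cumulative {0,3,7}
depth 2: {4,5}  cumulative {0,3,4,5,7}
R = {0,3,4,5,7}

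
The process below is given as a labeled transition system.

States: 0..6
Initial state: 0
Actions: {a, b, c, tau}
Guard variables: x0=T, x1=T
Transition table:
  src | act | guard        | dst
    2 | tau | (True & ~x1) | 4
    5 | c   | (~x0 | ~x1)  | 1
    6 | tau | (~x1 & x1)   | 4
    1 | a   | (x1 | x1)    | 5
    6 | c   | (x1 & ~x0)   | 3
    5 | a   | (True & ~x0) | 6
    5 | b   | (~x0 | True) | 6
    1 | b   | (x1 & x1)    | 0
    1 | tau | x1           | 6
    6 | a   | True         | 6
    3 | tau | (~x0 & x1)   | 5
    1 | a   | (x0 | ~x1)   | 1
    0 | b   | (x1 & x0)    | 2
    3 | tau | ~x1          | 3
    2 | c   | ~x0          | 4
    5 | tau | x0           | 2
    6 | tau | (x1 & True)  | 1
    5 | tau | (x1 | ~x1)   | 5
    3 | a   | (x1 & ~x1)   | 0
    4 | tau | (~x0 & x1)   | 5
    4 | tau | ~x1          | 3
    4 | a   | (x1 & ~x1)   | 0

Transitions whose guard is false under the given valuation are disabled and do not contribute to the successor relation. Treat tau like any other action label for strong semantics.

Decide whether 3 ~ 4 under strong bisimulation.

Refine partition for ~:
  π0 = {{0,1,2,3,4,5,6}}
  π1 = {{0},{1},{2,3,4},{5},{6}}
Fixed point at round 2; 5 class(es).
[3]={2,3,4}  [4]={2,3,4}

Answer: BISIMILAR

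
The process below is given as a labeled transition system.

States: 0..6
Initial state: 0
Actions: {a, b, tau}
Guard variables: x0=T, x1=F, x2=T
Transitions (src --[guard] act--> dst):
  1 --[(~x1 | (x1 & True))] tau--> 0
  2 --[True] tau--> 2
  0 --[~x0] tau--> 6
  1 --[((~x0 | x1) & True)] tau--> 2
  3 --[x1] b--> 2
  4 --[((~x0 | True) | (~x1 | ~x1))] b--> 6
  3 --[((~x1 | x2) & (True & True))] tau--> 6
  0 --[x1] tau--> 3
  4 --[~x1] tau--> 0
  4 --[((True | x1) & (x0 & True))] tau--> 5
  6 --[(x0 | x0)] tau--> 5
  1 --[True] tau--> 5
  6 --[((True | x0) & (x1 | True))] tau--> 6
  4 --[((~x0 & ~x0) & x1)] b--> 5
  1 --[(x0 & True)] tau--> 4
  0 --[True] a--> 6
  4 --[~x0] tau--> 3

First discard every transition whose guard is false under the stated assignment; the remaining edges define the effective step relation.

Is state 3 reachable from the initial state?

Answer: UNREACHABLE

Trace:
11 transition(s) survive guard evaluation.
L0 = {0}
L1 = {6}  cumulative {0,6}
L2 = {5}  cumulative {0,5,6}
Reach set: {0,5,6}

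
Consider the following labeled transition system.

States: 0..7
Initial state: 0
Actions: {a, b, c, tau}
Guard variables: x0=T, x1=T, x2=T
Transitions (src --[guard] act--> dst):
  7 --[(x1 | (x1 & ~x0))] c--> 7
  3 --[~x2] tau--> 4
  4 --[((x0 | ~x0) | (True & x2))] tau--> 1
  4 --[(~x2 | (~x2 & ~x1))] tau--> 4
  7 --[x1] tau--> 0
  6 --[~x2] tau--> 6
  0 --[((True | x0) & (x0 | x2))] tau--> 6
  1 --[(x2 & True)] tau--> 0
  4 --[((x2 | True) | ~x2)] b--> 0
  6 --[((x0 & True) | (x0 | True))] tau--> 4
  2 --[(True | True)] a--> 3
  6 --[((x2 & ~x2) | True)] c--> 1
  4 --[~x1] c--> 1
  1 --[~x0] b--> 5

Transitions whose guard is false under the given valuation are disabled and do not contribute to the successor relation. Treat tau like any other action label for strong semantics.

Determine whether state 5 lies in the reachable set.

9 transition(s) survive guard evaluation.
depth 0: {0}
depth 1: {6}  now seen {0,6}
depth 2: {1,4}  now seen {0,1,4,6}
Reach set: {0,1,4,6}

Answer: UNREACHABLE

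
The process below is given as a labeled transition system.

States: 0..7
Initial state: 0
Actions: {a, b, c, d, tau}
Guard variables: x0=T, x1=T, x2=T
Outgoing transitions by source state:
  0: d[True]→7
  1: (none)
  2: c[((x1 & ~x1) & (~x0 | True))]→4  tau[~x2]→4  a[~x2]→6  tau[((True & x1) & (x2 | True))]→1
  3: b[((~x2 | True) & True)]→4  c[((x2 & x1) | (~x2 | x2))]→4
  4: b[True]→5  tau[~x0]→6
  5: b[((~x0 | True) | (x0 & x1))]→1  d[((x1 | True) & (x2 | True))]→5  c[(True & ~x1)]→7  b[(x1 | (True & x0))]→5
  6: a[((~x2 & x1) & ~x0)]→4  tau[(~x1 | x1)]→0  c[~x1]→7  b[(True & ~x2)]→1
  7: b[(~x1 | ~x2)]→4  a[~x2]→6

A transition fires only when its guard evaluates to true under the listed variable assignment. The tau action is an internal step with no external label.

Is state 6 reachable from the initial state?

9 transition(s) survive guard evaluation.
Layer 0: {0}
Layer 1: {7}  total {0,7}
Reach set: {0,7}

Answer: UNREACHABLE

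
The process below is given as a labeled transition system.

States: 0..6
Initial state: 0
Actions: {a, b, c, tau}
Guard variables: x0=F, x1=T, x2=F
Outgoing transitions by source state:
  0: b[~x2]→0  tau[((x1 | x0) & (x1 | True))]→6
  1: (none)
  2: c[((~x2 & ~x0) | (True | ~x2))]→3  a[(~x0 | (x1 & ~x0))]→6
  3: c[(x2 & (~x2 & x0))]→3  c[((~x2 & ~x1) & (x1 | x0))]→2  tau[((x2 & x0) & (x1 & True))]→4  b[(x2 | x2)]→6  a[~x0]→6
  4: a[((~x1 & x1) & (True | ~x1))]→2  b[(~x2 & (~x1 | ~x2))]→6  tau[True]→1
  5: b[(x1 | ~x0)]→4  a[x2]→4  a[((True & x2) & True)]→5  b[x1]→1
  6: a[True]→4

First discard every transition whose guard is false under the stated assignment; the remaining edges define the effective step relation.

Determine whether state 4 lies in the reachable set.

After dropping false guards: 10 live edges.
Layer 0: {0}
Layer 1: {6}  total {0,6}
Layer 2: {4}  total {0,4,6}
Layer 3: {1}  total {0,1,4,6}
Reach set: {0,1,4,6}
Path to 4: tau·a

Answer: REACHABLE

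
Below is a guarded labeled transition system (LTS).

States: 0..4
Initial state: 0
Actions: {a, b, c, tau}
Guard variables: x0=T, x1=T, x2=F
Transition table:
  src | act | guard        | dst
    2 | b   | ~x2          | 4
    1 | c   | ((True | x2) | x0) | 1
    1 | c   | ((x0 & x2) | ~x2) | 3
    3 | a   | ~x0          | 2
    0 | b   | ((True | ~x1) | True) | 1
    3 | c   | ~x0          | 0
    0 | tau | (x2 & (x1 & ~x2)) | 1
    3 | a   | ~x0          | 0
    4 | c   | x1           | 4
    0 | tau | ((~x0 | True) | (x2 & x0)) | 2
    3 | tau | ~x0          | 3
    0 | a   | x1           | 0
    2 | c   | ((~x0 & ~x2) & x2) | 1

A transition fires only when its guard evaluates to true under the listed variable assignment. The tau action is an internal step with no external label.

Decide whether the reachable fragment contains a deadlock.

Reach set: {0,1,2,3,4}
  0: a→0  b→1  tau→2  [3 out]
  1: c→1  c→3  [2 out]
  2: b→4  [1 out]
  3: ∅  [STUCK]
  4: c→4  [1 out]
witness 3: b·c

Answer: DEADLOCK at state 3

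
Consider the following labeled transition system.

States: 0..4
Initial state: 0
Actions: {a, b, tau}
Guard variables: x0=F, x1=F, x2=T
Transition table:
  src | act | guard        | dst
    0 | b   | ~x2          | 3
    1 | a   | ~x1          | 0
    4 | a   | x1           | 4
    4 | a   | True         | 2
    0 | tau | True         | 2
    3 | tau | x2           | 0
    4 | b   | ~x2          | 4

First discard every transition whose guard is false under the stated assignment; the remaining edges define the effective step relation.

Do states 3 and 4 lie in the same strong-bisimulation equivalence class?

Refine partition for ~:
  round 0: {{0,1,2,3,4}}
  round 1: {{0,3},{1,4},{2}}
  round 2: {{0},{1},{2},{3},{4}}
5 equivalence class(es) (converged in 3)
class of 3: {3}; class of 4: {4}

Answer: NOT BISIMILAR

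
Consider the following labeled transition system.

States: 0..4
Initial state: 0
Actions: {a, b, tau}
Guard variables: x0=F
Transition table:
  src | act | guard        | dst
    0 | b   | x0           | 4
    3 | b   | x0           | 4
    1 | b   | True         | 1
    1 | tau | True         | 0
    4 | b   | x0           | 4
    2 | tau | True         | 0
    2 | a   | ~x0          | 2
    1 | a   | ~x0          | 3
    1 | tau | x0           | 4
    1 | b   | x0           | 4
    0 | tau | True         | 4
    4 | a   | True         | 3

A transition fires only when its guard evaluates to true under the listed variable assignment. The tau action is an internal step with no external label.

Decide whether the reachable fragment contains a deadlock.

Reachable = {0,3,4}
  0: tau→4  [1 out]
  3: ∅  [deadlock]
  4: a→3  [1 out]
Path to 3: tau·a

Answer: DEADLOCK at state 3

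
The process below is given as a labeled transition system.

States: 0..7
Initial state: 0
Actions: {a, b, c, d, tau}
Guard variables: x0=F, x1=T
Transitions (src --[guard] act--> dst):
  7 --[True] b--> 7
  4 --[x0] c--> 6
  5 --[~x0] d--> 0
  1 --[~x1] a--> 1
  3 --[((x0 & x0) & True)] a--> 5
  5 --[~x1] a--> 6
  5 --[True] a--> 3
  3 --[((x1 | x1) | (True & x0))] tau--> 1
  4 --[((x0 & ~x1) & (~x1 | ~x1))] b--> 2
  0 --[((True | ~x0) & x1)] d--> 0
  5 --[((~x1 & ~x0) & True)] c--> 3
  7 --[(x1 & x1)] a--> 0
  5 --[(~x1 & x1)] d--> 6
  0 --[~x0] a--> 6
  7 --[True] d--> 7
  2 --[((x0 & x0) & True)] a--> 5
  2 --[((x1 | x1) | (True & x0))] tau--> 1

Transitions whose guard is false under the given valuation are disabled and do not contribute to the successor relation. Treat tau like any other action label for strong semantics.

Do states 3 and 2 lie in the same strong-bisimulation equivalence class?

Answer: BISIMILAR

Trace:
Compute ~ classes (split until stable):
  P[0] = {{0,1,2,3,4,5,6,7}}
  P[1] = {{0,5},{1,4,6},{2,3},{7}}
  P[2] = {{0},{1,4,6},{2,3},{5},{7}}
5 equivalence class(es) (converged in 3)
[3]={2,3}  [2]={2,3}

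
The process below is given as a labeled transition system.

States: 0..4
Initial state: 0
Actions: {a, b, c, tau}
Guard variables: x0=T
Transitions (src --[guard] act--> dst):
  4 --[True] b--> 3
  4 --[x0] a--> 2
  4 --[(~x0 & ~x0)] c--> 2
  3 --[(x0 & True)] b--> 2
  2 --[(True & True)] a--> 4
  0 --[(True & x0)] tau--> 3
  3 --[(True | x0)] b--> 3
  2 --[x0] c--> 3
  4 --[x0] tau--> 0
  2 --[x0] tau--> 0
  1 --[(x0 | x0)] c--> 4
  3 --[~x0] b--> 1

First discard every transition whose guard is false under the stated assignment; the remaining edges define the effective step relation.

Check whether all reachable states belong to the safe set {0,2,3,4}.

Answer: INVARIANT HOLDS

Trace:
Allowed set {0,2,3,4}
Reach set: {0,2,3,4}
  0: safe
  2: safe
  3: safe
  4: safe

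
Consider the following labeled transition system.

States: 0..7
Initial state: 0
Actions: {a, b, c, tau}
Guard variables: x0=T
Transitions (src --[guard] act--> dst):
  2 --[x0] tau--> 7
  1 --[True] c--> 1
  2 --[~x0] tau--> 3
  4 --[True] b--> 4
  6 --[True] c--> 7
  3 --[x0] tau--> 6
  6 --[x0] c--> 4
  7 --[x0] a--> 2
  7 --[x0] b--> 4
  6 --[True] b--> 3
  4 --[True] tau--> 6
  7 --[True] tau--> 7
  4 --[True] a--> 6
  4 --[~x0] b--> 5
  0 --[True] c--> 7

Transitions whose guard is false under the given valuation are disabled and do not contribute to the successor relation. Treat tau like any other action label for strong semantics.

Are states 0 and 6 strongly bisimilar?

Compute ~ classes (split until stable):
  P[0] = {{0,1,2,3,4,5,6,7}}
  P[1] = {{0,1},{2,3},{4,7},{5},{6}}
  P[2] = {{0},{1},{2},{3},{4},{5},{6},{7}}
Fixed point at round 3; 8 class(es).
0∈{0}, 6∈{6}

Answer: NOT BISIMILAR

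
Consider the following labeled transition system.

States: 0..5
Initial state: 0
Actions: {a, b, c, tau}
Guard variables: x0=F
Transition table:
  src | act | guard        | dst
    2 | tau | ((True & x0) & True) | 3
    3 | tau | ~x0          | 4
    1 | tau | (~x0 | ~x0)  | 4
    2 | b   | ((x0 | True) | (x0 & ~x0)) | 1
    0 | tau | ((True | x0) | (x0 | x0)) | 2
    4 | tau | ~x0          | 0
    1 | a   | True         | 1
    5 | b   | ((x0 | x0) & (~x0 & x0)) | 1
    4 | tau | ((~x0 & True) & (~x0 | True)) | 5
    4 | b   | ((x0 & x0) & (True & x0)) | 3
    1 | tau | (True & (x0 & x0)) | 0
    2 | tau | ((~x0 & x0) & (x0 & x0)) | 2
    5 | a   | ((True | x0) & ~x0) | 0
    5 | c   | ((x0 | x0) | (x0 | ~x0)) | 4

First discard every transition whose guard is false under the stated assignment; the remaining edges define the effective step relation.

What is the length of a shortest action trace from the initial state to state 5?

Answer: 4

Trace:
Layered search for 5:
  depth 0: {0}
  depth 1: {2}
  depth 2: {1}
  depth 3: {4}
  depth 4: {5}
5 enters at depth 4; path tau·b·tau·tau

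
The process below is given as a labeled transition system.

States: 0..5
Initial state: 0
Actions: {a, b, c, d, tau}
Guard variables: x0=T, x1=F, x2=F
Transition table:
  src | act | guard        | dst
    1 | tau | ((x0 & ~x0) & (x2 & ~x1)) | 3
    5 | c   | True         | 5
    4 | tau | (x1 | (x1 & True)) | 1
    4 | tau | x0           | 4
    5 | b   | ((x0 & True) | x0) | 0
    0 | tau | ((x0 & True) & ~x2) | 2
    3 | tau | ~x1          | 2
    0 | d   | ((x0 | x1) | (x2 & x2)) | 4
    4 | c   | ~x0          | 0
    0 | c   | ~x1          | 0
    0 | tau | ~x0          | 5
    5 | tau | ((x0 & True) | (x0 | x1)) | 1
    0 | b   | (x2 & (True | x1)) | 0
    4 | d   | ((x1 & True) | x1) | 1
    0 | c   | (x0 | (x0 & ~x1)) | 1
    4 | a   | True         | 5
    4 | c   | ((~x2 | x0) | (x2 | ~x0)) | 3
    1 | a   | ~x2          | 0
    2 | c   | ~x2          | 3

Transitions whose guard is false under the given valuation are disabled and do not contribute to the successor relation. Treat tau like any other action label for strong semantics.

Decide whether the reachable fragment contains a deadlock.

Reachable = {0,1,2,3,4,5}
  0: c→0  c→1  d→4  tau→2  [deg 4]
  1: a→0  [deg 1]
  2: c→3  [deg 1]
  3: tau→2  [deg 1]
  4: a→5  c→3  tau→4  [deg 3]
  5: b→0  c→5  tau→1  [deg 3]

Answer: DEADLOCK-FREE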